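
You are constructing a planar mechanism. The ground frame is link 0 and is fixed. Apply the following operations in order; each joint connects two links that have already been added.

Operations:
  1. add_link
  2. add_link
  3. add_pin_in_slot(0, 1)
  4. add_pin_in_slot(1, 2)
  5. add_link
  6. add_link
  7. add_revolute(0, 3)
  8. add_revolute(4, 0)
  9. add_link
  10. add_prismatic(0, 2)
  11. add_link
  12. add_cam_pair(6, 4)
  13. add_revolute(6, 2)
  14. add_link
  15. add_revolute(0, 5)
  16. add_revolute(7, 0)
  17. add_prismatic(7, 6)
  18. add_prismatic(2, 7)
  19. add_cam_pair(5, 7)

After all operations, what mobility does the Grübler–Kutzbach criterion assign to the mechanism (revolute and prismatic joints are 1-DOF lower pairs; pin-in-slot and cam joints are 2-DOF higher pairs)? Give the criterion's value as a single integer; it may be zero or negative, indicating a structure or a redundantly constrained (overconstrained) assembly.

[1;0;0] (link 0 is ground)
L+ [2;0;0]
L+ [3;0;0]
PS(0,1)∈J2 [3;0;1]
PS(1,2)∈J2 [3;0;2]
L+ [4;0;2]
L+ [5;0;2]
R(0,3)∈J1 [5;1;2]
R(4,0)∈J1 [5;2;2]
L+ [6;2;2]
P(0,2)∈J1 [6;3;2]
L+ [7;3;2]
C(6,4)∈J2 [7;3;3]
R(6,2)∈J1 [7;4;3]
L+ [8;4;3]
R(0,5)∈J1 [8;5;3]
R(7,0)∈J1 [8;6;3]
P(7,6)∈J1 [8;7;3]
P(2,7)∈J1 [8;8;3]
C(5,7)∈J2 [8;8;4]
mobility = 21 − 16 − 4 = 1

M = 1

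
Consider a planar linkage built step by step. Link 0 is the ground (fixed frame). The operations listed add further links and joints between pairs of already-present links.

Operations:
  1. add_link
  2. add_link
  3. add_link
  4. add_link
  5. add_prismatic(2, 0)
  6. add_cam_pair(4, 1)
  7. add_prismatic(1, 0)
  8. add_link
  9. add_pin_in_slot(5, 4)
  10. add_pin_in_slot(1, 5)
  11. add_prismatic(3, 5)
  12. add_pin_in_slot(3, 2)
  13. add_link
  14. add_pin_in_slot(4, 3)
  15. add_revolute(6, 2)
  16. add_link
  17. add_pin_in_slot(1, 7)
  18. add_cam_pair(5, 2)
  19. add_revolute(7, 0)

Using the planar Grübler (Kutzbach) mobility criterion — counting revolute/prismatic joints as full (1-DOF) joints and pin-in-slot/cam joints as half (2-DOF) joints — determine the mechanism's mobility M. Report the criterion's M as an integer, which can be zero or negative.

M = 4

[1;0;0] (link 0 is ground)
L+ [2;0;0]
L+ [3;0;0]
L+ [4;0;0]
L+ [5;0;0]
P(2,0)∈J1 [5;1;0]
C(4,1)∈J2 [5;1;1]
P(1,0)∈J1 [5;2;1]
L+ [6;2;1]
PS(5,4)∈J2 [6;2;2]
PS(1,5)∈J2 [6;2;3]
P(3,5)∈J1 [6;3;3]
PS(3,2)∈J2 [6;3;4]
L+ [7;3;4]
PS(4,3)∈J2 [7;3;5]
R(6,2)∈J1 [7;4;5]
L+ [8;4;5]
PS(1,7)∈J2 [8;4;6]
C(5,2)∈J2 [8;4;7]
R(7,0)∈J1 [8;5;7]
mobility = 21 − 10 − 7 = 4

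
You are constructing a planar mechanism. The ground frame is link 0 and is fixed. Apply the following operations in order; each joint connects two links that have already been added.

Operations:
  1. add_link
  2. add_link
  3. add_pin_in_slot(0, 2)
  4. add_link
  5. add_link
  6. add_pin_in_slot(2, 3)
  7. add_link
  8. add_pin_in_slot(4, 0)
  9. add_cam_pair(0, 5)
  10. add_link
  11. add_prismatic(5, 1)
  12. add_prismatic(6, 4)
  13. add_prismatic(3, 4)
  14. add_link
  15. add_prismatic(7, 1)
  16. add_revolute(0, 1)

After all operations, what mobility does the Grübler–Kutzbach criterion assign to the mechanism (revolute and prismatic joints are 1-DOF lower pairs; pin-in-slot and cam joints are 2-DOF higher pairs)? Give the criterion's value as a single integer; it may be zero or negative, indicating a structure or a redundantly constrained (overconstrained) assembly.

[1;0;0] (link 0 is ground)
L+ [2;0;0]
L+ [3;0;0]
PS(0,2)∈J2 [3;0;1]
L+ [4;0;1]
L+ [5;0;1]
PS(2,3)∈J2 [5;0;2]
L+ [6;0;2]
PS(4,0)∈J2 [6;0;3]
C(0,5)∈J2 [6;0;4]
L+ [7;0;4]
P(5,1)∈J1 [7;1;4]
P(6,4)∈J1 [7;2;4]
P(3,4)∈J1 [7;3;4]
L+ [8;3;4]
P(7,1)∈J1 [8;4;4]
R(0,1)∈J1 [8;5;4]
mobility = 21 − 10 − 4 = 7

M = 7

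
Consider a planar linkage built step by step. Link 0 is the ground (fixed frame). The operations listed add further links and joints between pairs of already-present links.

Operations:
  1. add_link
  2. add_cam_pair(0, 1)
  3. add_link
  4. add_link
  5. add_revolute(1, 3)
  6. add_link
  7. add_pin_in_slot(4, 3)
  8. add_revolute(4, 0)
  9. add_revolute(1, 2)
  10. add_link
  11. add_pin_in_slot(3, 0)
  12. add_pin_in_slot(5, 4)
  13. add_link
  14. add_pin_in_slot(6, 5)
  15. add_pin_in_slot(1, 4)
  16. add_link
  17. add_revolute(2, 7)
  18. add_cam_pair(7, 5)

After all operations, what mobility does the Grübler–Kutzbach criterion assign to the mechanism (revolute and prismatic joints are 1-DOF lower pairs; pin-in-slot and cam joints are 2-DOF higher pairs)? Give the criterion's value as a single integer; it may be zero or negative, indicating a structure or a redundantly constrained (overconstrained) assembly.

link 0 = ground. State L|J1|J2 = 1|0|0
+link1  2|0|0
C(0,1) f=2→J2  2|0|1
+link2  3|0|1
+link3  4|0|1
R(1,3) f=1→J1  4|1|1
+link4  5|1|1
PS(4,3) f=2→J2  5|1|2
R(4,0) f=1→J1  5|2|2
R(1,2) f=1→J1  5|3|2
+link5  6|3|2
PS(3,0) f=2→J2  6|3|3
PS(5,4) f=2→J2  6|3|4
+link6  7|3|4
PS(6,5) f=2→J2  7|3|5
PS(1,4) f=2→J2  7|3|6
+link7  8|3|6
R(2,7) f=1→J1  8|4|6
C(7,5) f=2→J2  8|4|7
M = 3(8−1)−2·4−7 = 21−8−7 = 6

M = 6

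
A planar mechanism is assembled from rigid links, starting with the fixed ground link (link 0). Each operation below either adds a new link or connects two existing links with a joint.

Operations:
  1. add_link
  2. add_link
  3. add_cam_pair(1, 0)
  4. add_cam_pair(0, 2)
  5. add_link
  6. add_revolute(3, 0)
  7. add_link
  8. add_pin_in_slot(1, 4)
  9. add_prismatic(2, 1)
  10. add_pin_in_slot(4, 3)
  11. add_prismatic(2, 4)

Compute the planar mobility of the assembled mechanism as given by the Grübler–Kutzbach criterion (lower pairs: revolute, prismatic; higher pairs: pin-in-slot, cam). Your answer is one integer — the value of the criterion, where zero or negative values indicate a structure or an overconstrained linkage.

[1;0;0] (link 0 is ground)
L+ [2;0;0]
L+ [3;0;0]
C(1,0)∈J2 [3;0;1]
C(0,2)∈J2 [3;0;2]
L+ [4;0;2]
R(3,0)∈J1 [4;1;2]
L+ [5;1;2]
PS(1,4)∈J2 [5;1;3]
P(2,1)∈J1 [5;2;3]
PS(4,3)∈J2 [5;2;4]
P(2,4)∈J1 [5;3;4]
mobility = 12 − 6 − 4 = 2

M = 2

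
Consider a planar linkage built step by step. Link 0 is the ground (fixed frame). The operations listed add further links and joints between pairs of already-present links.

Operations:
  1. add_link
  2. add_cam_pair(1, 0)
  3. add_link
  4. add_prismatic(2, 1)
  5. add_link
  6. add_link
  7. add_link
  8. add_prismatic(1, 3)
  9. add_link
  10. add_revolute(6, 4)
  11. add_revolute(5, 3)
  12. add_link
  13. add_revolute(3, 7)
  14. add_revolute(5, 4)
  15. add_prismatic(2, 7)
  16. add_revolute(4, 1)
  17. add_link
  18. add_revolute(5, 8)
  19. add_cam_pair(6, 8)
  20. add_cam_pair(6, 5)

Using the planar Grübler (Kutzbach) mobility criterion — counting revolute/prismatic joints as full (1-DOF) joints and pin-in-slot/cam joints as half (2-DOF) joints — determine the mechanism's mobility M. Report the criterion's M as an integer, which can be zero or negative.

[1;0;0] (link 0 is ground)
L+ [2;0;0]
C(1,0)∈J2 [2;0;1]
L+ [3;0;1]
P(2,1)∈J1 [3;1;1]
L+ [4;1;1]
L+ [5;1;1]
L+ [6;1;1]
P(1,3)∈J1 [6;2;1]
L+ [7;2;1]
R(6,4)∈J1 [7;3;1]
R(5,3)∈J1 [7;4;1]
L+ [8;4;1]
R(3,7)∈J1 [8;5;1]
R(5,4)∈J1 [8;6;1]
P(2,7)∈J1 [8;7;1]
R(4,1)∈J1 [8;8;1]
L+ [9;8;1]
R(5,8)∈J1 [9;9;1]
C(6,8)∈J2 [9;9;2]
C(6,5)∈J2 [9;9;3]
mobility = 24 − 18 − 3 = 3

M = 3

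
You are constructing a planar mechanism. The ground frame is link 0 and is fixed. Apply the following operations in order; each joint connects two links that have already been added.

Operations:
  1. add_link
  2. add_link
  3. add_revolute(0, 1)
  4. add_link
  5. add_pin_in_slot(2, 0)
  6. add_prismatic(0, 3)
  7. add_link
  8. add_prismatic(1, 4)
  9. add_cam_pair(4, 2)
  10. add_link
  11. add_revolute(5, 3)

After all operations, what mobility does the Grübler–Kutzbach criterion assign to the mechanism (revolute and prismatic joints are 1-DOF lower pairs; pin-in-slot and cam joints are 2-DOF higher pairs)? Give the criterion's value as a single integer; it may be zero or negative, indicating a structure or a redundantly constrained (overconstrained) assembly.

ground; <1,0,0>
#1 <2,0,0>
#2 <3,0,0>
R:0↔1 J1 <3,1,0>
#3 <4,1,0>
PS:2↔0 J2 <4,1,1>
P:0↔3 J1 <4,2,1>
#4 <5,2,1>
P:1↔4 J1 <5,3,1>
C:4↔2 J2 <5,3,2>
#5 <6,3,2>
R:5↔3 J1 <6,4,2>
3×5 − 2×4 − 1×2 = 5

M = 5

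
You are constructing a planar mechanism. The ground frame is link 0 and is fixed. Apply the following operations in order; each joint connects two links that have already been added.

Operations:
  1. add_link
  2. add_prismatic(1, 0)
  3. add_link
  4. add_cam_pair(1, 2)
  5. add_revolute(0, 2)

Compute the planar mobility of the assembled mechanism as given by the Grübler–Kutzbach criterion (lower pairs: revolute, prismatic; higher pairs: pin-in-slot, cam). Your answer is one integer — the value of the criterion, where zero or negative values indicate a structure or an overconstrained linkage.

M = 1

link 0 = ground. State L|J1|J2 = 1|0|0
+link1  2|0|0
P(1,0) f=1→J1  2|1|0
+link2  3|1|0
C(1,2) f=2→J2  3|1|1
R(0,2) f=1→J1  3|2|1
M = 3(3−1)−2·2−1 = 6−4−1 = 1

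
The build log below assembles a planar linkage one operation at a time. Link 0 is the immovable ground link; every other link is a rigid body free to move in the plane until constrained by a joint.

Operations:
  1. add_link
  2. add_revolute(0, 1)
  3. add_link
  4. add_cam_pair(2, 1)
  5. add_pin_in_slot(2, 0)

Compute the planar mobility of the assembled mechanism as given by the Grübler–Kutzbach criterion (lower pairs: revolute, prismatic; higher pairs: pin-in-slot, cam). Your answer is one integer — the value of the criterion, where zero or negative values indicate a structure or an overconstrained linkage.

M = 2

ground; <1,0,0>
#1 <2,0,0>
R:0↔1 J1 <2,1,0>
#2 <3,1,0>
C:2↔1 J2 <3,1,1>
PS:2↔0 J2 <3,1,2>
3×2 − 2×1 − 1×2 = 2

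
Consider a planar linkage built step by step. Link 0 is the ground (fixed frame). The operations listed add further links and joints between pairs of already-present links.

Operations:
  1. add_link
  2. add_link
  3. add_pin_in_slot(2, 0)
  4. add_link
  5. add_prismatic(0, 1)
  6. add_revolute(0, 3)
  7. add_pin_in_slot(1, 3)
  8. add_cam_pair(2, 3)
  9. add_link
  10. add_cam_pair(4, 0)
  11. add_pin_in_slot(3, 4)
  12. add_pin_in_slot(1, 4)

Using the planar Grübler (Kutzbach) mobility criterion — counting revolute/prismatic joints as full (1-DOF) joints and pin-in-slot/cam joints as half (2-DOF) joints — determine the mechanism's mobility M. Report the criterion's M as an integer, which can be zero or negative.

M = 2

(L,J1,J2)=(1,0,0); link0 fixed
link1: (2,0,0)
link2: (3,0,0)
PS 2-0 [J2]: (3,0,1)
link3: (4,0,1)
P 0-1 [J1]: (4,1,1)
R 0-3 [J1]: (4,2,1)
PS 1-3 [J2]: (4,2,2)
C 2-3 [J2]: (4,2,3)
link4: (5,2,3)
C 4-0 [J2]: (5,2,4)
PS 3-4 [J2]: (5,2,5)
PS 1-4 [J2]: (5,2,6)
Grübler: 3·4 − 2·2 − 6 = 2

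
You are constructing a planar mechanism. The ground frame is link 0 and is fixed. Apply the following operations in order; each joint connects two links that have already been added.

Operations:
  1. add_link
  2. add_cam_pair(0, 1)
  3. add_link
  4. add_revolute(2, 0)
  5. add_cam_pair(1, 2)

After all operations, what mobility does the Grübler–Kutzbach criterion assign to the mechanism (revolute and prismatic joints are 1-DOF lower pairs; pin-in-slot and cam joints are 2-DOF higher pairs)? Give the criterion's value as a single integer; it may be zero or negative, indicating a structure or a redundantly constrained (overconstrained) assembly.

L=1 J1=0 J2=0
add link → L=2 J1=0 J2=0
C@0,1 dof=2 J2 → L=2 J1=0 J2=1
add link → L=3 J1=0 J2=1
R@2,0 dof=1 J1 → L=3 J1=1 J2=1
C@1,2 dof=2 J2 → L=3 J1=1 J2=2
M=3(L−1)−2J1−J2=3·2−2·1−2=2

M = 2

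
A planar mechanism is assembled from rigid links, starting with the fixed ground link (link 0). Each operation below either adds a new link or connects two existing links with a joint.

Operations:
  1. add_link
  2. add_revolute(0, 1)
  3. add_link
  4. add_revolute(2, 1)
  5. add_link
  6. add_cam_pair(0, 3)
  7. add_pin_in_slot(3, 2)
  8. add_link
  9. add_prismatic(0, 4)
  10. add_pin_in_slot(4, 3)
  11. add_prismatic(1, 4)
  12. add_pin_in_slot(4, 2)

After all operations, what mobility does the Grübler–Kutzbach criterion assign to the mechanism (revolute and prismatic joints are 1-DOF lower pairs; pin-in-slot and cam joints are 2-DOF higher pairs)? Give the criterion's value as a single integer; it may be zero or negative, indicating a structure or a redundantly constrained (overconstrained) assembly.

M = 0

(L,J1,J2)=(1,0,0); link0 fixed
link1: (2,0,0)
R 0-1 [J1]: (2,1,0)
link2: (3,1,0)
R 2-1 [J1]: (3,2,0)
link3: (4,2,0)
C 0-3 [J2]: (4,2,1)
PS 3-2 [J2]: (4,2,2)
link4: (5,2,2)
P 0-4 [J1]: (5,3,2)
PS 4-3 [J2]: (5,3,3)
P 1-4 [J1]: (5,4,3)
PS 4-2 [J2]: (5,4,4)
Grübler: 3·4 − 2·4 − 4 = 0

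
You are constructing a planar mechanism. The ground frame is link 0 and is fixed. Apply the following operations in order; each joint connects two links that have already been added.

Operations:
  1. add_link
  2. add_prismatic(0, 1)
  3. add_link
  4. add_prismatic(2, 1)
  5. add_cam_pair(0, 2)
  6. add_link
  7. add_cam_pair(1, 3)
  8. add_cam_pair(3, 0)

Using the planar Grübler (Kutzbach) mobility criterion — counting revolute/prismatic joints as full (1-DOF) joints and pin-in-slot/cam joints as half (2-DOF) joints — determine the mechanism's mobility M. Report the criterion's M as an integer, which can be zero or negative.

[1;0;0] (link 0 is ground)
L+ [2;0;0]
P(0,1)∈J1 [2;1;0]
L+ [3;1;0]
P(2,1)∈J1 [3;2;0]
C(0,2)∈J2 [3;2;1]
L+ [4;2;1]
C(1,3)∈J2 [4;2;2]
C(3,0)∈J2 [4;2;3]
mobility = 9 − 4 − 3 = 2

M = 2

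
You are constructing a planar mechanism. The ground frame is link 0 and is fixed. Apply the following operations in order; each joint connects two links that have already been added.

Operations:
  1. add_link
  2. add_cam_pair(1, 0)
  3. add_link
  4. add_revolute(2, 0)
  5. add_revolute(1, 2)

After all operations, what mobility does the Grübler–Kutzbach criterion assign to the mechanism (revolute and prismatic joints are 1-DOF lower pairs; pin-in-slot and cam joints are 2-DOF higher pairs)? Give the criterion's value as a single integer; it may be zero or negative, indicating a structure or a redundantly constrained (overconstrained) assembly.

link 0 = ground. State L|J1|J2 = 1|0|0
+link1  2|0|0
C(1,0) f=2→J2  2|0|1
+link2  3|0|1
R(2,0) f=1→J1  3|1|1
R(1,2) f=1→J1  3|2|1
M = 3(3−1)−2·2−1 = 6−4−1 = 1

M = 1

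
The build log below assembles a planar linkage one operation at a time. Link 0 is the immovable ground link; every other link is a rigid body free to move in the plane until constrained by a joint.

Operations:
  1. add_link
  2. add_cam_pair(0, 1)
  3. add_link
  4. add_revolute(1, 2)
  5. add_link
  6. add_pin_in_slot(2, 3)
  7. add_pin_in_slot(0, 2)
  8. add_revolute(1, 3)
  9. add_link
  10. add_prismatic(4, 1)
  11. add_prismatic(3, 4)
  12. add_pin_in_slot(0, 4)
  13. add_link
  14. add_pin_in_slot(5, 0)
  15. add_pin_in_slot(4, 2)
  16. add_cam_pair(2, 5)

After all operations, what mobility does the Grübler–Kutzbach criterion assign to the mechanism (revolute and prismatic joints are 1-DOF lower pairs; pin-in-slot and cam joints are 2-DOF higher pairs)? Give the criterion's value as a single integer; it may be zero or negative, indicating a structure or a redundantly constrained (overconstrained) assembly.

M = 0

L=1 J1=0 J2=0
add link → L=2 J1=0 J2=0
C@0,1 dof=2 J2 → L=2 J1=0 J2=1
add link → L=3 J1=0 J2=1
R@1,2 dof=1 J1 → L=3 J1=1 J2=1
add link → L=4 J1=1 J2=1
PS@2,3 dof=2 J2 → L=4 J1=1 J2=2
PS@0,2 dof=2 J2 → L=4 J1=1 J2=3
R@1,3 dof=1 J1 → L=4 J1=2 J2=3
add link → L=5 J1=2 J2=3
P@4,1 dof=1 J1 → L=5 J1=3 J2=3
P@3,4 dof=1 J1 → L=5 J1=4 J2=3
PS@0,4 dof=2 J2 → L=5 J1=4 J2=4
add link → L=6 J1=4 J2=4
PS@5,0 dof=2 J2 → L=6 J1=4 J2=5
PS@4,2 dof=2 J2 → L=6 J1=4 J2=6
C@2,5 dof=2 J2 → L=6 J1=4 J2=7
M=3(L−1)−2J1−J2=3·5−2·4−7=0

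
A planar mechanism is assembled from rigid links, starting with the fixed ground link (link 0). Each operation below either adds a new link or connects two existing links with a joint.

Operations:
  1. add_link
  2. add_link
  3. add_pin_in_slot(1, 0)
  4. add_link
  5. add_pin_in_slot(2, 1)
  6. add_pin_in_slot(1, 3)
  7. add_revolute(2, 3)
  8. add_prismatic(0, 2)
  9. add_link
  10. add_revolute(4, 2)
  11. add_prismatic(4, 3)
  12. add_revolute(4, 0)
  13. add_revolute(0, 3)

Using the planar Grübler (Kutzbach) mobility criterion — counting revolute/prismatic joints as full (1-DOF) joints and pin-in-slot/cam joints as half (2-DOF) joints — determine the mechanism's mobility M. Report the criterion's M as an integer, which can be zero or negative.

L=1 J1=0 J2=0
add link → L=2 J1=0 J2=0
add link → L=3 J1=0 J2=0
PS@1,0 dof=2 J2 → L=3 J1=0 J2=1
add link → L=4 J1=0 J2=1
PS@2,1 dof=2 J2 → L=4 J1=0 J2=2
PS@1,3 dof=2 J2 → L=4 J1=0 J2=3
R@2,3 dof=1 J1 → L=4 J1=1 J2=3
P@0,2 dof=1 J1 → L=4 J1=2 J2=3
add link → L=5 J1=2 J2=3
R@4,2 dof=1 J1 → L=5 J1=3 J2=3
P@4,3 dof=1 J1 → L=5 J1=4 J2=3
R@4,0 dof=1 J1 → L=5 J1=5 J2=3
R@0,3 dof=1 J1 → L=5 J1=6 J2=3
M=3(L−1)−2J1−J2=3·4−2·6−3=-3

M = -3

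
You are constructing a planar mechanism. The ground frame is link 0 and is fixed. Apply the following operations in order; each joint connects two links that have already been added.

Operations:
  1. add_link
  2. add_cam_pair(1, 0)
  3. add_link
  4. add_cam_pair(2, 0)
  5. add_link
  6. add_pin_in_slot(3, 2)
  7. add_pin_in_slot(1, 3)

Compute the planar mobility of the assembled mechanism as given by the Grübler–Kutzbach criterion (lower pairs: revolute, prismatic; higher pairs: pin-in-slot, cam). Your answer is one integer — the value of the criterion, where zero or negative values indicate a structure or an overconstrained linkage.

L=1 J1=0 J2=0
add link → L=2 J1=0 J2=0
C@1,0 dof=2 J2 → L=2 J1=0 J2=1
add link → L=3 J1=0 J2=1
C@2,0 dof=2 J2 → L=3 J1=0 J2=2
add link → L=4 J1=0 J2=2
PS@3,2 dof=2 J2 → L=4 J1=0 J2=3
PS@1,3 dof=2 J2 → L=4 J1=0 J2=4
M=3(L−1)−2J1−J2=3·3−2·0−4=5

M = 5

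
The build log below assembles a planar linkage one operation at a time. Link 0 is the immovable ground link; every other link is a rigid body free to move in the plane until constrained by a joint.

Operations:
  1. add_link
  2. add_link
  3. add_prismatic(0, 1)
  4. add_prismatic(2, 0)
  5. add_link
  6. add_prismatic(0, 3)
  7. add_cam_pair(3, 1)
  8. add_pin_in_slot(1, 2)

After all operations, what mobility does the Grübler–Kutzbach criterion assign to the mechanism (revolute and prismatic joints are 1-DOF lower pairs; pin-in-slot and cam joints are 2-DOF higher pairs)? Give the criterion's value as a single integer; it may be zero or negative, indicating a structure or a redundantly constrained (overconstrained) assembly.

L=1 J1=0 J2=0
add link → L=2 J1=0 J2=0
add link → L=3 J1=0 J2=0
P@0,1 dof=1 J1 → L=3 J1=1 J2=0
P@2,0 dof=1 J1 → L=3 J1=2 J2=0
add link → L=4 J1=2 J2=0
P@0,3 dof=1 J1 → L=4 J1=3 J2=0
C@3,1 dof=2 J2 → L=4 J1=3 J2=1
PS@1,2 dof=2 J2 → L=4 J1=3 J2=2
M=3(L−1)−2J1−J2=3·3−2·3−2=1

M = 1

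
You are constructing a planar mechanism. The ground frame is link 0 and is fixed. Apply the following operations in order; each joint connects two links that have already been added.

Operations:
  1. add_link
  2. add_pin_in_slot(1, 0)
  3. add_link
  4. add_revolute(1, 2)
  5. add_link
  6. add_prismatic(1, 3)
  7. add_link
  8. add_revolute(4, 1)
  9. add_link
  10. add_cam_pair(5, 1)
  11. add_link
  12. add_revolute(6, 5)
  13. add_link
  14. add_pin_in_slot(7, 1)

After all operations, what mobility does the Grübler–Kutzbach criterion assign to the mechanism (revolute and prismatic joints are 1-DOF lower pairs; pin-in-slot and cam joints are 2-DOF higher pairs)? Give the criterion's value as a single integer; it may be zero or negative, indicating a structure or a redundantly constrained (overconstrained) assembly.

M = 10

L=1 J1=0 J2=0
add link → L=2 J1=0 J2=0
PS@1,0 dof=2 J2 → L=2 J1=0 J2=1
add link → L=3 J1=0 J2=1
R@1,2 dof=1 J1 → L=3 J1=1 J2=1
add link → L=4 J1=1 J2=1
P@1,3 dof=1 J1 → L=4 J1=2 J2=1
add link → L=5 J1=2 J2=1
R@4,1 dof=1 J1 → L=5 J1=3 J2=1
add link → L=6 J1=3 J2=1
C@5,1 dof=2 J2 → L=6 J1=3 J2=2
add link → L=7 J1=3 J2=2
R@6,5 dof=1 J1 → L=7 J1=4 J2=2
add link → L=8 J1=4 J2=2
PS@7,1 dof=2 J2 → L=8 J1=4 J2=3
M=3(L−1)−2J1−J2=3·7−2·4−3=10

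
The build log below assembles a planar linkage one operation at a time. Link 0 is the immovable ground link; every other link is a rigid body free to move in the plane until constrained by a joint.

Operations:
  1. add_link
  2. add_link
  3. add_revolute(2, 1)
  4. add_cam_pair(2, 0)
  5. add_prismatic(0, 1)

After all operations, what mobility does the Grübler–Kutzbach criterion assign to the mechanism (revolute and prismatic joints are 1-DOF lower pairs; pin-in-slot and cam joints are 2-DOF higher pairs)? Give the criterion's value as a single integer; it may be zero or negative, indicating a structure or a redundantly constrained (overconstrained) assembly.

(L,J1,J2)=(1,0,0); link0 fixed
link1: (2,0,0)
link2: (3,0,0)
R 2-1 [J1]: (3,1,0)
C 2-0 [J2]: (3,1,1)
P 0-1 [J1]: (3,2,1)
Grübler: 3·2 − 2·2 − 1 = 1

M = 1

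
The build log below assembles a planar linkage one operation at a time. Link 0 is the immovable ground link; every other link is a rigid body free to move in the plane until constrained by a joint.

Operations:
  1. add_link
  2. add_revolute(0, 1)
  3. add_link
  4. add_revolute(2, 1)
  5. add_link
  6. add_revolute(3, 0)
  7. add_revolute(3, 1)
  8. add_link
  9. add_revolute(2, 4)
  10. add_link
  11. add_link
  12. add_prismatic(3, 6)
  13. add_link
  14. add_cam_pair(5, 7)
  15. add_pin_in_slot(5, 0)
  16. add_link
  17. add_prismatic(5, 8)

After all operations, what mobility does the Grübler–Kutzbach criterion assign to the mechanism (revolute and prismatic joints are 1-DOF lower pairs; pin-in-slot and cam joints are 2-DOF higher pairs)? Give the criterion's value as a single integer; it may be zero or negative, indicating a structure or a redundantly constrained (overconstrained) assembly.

M = 8

(L,J1,J2)=(1,0,0); link0 fixed
link1: (2,0,0)
R 0-1 [J1]: (2,1,0)
link2: (3,1,0)
R 2-1 [J1]: (3,2,0)
link3: (4,2,0)
R 3-0 [J1]: (4,3,0)
R 3-1 [J1]: (4,4,0)
link4: (5,4,0)
R 2-4 [J1]: (5,5,0)
link5: (6,5,0)
link6: (7,5,0)
P 3-6 [J1]: (7,6,0)
link7: (8,6,0)
C 5-7 [J2]: (8,6,1)
PS 5-0 [J2]: (8,6,2)
link8: (9,6,2)
P 5-8 [J1]: (9,7,2)
Grübler: 3·8 − 2·7 − 2 = 8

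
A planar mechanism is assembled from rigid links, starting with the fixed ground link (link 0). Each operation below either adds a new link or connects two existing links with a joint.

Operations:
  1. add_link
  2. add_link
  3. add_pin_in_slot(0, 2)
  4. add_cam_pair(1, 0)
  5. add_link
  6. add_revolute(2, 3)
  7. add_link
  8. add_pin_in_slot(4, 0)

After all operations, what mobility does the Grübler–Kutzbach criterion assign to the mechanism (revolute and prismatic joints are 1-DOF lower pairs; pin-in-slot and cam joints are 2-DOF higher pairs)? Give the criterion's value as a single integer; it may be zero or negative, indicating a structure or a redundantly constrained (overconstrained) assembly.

M = 7

link 0 = ground. State L|J1|J2 = 1|0|0
+link1  2|0|0
+link2  3|0|0
PS(0,2) f=2→J2  3|0|1
C(1,0) f=2→J2  3|0|2
+link3  4|0|2
R(2,3) f=1→J1  4|1|2
+link4  5|1|2
PS(4,0) f=2→J2  5|1|3
M = 3(5−1)−2·1−3 = 12−2−3 = 7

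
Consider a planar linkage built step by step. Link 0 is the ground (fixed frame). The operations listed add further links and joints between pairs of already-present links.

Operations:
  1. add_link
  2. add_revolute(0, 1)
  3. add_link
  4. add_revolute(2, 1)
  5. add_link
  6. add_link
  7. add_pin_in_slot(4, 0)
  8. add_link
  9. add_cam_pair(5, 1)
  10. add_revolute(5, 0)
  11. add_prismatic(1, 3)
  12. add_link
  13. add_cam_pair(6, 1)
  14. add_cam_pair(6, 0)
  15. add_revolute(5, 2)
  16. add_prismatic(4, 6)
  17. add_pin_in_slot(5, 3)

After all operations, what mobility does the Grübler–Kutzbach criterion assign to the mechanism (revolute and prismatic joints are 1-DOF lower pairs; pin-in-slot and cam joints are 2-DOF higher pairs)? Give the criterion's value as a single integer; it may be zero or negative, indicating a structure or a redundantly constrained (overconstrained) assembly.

M = 1

link 0 = ground. State L|J1|J2 = 1|0|0
+link1  2|0|0
R(0,1) f=1→J1  2|1|0
+link2  3|1|0
R(2,1) f=1→J1  3|2|0
+link3  4|2|0
+link4  5|2|0
PS(4,0) f=2→J2  5|2|1
+link5  6|2|1
C(5,1) f=2→J2  6|2|2
R(5,0) f=1→J1  6|3|2
P(1,3) f=1→J1  6|4|2
+link6  7|4|2
C(6,1) f=2→J2  7|4|3
C(6,0) f=2→J2  7|4|4
R(5,2) f=1→J1  7|5|4
P(4,6) f=1→J1  7|6|4
PS(5,3) f=2→J2  7|6|5
M = 3(7−1)−2·6−5 = 18−12−5 = 1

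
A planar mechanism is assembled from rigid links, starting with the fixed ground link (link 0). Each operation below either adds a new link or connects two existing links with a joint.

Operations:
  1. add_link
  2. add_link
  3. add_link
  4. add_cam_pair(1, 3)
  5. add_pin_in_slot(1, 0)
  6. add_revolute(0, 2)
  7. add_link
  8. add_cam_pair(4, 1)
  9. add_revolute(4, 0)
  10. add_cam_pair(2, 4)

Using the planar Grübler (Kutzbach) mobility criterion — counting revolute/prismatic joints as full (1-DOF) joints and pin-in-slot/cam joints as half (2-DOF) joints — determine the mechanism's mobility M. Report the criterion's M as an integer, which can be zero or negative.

(L,J1,J2)=(1,0,0); link0 fixed
link1: (2,0,0)
link2: (3,0,0)
link3: (4,0,0)
C 1-3 [J2]: (4,0,1)
PS 1-0 [J2]: (4,0,2)
R 0-2 [J1]: (4,1,2)
link4: (5,1,2)
C 4-1 [J2]: (5,1,3)
R 4-0 [J1]: (5,2,3)
C 2-4 [J2]: (5,2,4)
Grübler: 3·4 − 2·2 − 4 = 4

M = 4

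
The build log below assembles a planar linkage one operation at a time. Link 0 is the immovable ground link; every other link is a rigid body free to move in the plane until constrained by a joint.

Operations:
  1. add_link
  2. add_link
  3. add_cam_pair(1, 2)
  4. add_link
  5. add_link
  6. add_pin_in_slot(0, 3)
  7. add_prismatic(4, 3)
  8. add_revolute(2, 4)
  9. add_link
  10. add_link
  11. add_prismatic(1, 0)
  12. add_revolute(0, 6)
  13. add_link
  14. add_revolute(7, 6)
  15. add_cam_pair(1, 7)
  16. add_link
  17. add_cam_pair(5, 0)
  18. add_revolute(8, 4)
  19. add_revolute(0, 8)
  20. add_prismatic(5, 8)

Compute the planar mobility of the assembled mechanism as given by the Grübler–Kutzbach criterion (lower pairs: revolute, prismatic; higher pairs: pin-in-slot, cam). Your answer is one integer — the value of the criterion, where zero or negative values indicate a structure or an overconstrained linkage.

[1;0;0] (link 0 is ground)
L+ [2;0;0]
L+ [3;0;0]
C(1,2)∈J2 [3;0;1]
L+ [4;0;1]
L+ [5;0;1]
PS(0,3)∈J2 [5;0;2]
P(4,3)∈J1 [5;1;2]
R(2,4)∈J1 [5;2;2]
L+ [6;2;2]
L+ [7;2;2]
P(1,0)∈J1 [7;3;2]
R(0,6)∈J1 [7;4;2]
L+ [8;4;2]
R(7,6)∈J1 [8;5;2]
C(1,7)∈J2 [8;5;3]
L+ [9;5;3]
C(5,0)∈J2 [9;5;4]
R(8,4)∈J1 [9;6;4]
R(0,8)∈J1 [9;7;4]
P(5,8)∈J1 [9;8;4]
mobility = 24 − 16 − 4 = 4

M = 4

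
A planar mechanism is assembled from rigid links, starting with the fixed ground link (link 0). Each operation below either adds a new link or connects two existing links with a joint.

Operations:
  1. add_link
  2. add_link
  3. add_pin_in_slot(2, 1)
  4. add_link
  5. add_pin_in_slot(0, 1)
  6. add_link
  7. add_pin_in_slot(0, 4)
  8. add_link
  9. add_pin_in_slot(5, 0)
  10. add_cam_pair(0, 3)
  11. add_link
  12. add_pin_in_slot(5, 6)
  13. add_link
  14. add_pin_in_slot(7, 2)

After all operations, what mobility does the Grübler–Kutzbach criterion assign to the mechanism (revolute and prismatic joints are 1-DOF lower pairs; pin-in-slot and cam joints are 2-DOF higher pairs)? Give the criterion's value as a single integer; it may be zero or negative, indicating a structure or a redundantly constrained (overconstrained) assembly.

M = 14

link 0 = ground. State L|J1|J2 = 1|0|0
+link1  2|0|0
+link2  3|0|0
PS(2,1) f=2→J2  3|0|1
+link3  4|0|1
PS(0,1) f=2→J2  4|0|2
+link4  5|0|2
PS(0,4) f=2→J2  5|0|3
+link5  6|0|3
PS(5,0) f=2→J2  6|0|4
C(0,3) f=2→J2  6|0|5
+link6  7|0|5
PS(5,6) f=2→J2  7|0|6
+link7  8|0|6
PS(7,2) f=2→J2  8|0|7
M = 3(8−1)−2·0−7 = 21−0−7 = 14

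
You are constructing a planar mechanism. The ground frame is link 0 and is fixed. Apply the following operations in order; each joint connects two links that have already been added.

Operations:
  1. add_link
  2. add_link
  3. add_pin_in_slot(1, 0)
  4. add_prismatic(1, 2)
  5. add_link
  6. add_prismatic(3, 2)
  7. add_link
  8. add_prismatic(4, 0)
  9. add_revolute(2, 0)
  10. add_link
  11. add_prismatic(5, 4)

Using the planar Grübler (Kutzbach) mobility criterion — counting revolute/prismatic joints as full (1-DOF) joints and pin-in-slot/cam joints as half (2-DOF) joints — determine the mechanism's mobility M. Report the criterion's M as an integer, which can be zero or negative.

L=1 J1=0 J2=0
add link → L=2 J1=0 J2=0
add link → L=3 J1=0 J2=0
PS@1,0 dof=2 J2 → L=3 J1=0 J2=1
P@1,2 dof=1 J1 → L=3 J1=1 J2=1
add link → L=4 J1=1 J2=1
P@3,2 dof=1 J1 → L=4 J1=2 J2=1
add link → L=5 J1=2 J2=1
P@4,0 dof=1 J1 → L=5 J1=3 J2=1
R@2,0 dof=1 J1 → L=5 J1=4 J2=1
add link → L=6 J1=4 J2=1
P@5,4 dof=1 J1 → L=6 J1=5 J2=1
M=3(L−1)−2J1−J2=3·5−2·5−1=4

M = 4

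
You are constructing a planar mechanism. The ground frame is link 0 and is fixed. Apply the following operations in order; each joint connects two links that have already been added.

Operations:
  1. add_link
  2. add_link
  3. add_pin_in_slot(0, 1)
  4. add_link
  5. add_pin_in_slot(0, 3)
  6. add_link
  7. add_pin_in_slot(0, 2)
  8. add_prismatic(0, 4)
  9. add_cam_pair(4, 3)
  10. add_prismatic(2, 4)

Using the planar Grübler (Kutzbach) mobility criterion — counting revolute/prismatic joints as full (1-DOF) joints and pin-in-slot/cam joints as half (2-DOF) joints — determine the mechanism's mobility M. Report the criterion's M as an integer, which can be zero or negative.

M = 4

(L,J1,J2)=(1,0,0); link0 fixed
link1: (2,0,0)
link2: (3,0,0)
PS 0-1 [J2]: (3,0,1)
link3: (4,0,1)
PS 0-3 [J2]: (4,0,2)
link4: (5,0,2)
PS 0-2 [J2]: (5,0,3)
P 0-4 [J1]: (5,1,3)
C 4-3 [J2]: (5,1,4)
P 2-4 [J1]: (5,2,4)
Grübler: 3·4 − 2·2 − 4 = 4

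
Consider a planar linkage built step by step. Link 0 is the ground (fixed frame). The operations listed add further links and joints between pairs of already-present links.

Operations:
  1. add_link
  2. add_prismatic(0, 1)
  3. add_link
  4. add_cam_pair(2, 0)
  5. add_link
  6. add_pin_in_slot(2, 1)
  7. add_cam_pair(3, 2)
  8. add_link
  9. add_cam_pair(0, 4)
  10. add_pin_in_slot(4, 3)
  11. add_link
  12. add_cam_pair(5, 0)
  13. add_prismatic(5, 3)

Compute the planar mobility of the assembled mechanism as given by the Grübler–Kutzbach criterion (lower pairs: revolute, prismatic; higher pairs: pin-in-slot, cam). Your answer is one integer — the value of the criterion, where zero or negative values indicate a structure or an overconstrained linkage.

M = 5

link 0 = ground. State L|J1|J2 = 1|0|0
+link1  2|0|0
P(0,1) f=1→J1  2|1|0
+link2  3|1|0
C(2,0) f=2→J2  3|1|1
+link3  4|1|1
PS(2,1) f=2→J2  4|1|2
C(3,2) f=2→J2  4|1|3
+link4  5|1|3
C(0,4) f=2→J2  5|1|4
PS(4,3) f=2→J2  5|1|5
+link5  6|1|5
C(5,0) f=2→J2  6|1|6
P(5,3) f=1→J1  6|2|6
M = 3(6−1)−2·2−6 = 15−4−6 = 5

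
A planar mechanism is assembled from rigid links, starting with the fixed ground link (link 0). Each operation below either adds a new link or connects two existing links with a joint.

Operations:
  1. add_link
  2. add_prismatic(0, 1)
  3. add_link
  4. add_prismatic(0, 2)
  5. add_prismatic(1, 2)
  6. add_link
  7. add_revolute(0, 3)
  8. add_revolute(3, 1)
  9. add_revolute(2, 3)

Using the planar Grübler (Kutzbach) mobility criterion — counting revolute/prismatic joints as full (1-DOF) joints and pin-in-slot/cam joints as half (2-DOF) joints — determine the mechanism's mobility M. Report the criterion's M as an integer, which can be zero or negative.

L=1 J1=0 J2=0
add link → L=2 J1=0 J2=0
P@0,1 dof=1 J1 → L=2 J1=1 J2=0
add link → L=3 J1=1 J2=0
P@0,2 dof=1 J1 → L=3 J1=2 J2=0
P@1,2 dof=1 J1 → L=3 J1=3 J2=0
add link → L=4 J1=3 J2=0
R@0,3 dof=1 J1 → L=4 J1=4 J2=0
R@3,1 dof=1 J1 → L=4 J1=5 J2=0
R@2,3 dof=1 J1 → L=4 J1=6 J2=0
M=3(L−1)−2J1−J2=3·3−2·6−0=-3

M = -3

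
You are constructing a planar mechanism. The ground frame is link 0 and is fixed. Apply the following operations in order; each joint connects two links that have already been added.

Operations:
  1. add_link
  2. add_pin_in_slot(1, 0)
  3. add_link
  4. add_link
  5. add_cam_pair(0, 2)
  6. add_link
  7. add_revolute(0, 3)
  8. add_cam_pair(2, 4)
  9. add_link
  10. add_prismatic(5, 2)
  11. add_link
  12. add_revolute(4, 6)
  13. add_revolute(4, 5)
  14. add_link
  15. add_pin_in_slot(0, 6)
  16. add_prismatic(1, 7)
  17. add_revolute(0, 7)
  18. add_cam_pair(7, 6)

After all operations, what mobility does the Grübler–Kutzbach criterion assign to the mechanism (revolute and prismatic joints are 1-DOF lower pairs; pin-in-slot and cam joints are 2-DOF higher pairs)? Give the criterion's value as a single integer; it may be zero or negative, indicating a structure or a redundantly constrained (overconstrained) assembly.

L=1 J1=0 J2=0
add link → L=2 J1=0 J2=0
PS@1,0 dof=2 J2 → L=2 J1=0 J2=1
add link → L=3 J1=0 J2=1
add link → L=4 J1=0 J2=1
C@0,2 dof=2 J2 → L=4 J1=0 J2=2
add link → L=5 J1=0 J2=2
R@0,3 dof=1 J1 → L=5 J1=1 J2=2
C@2,4 dof=2 J2 → L=5 J1=1 J2=3
add link → L=6 J1=1 J2=3
P@5,2 dof=1 J1 → L=6 J1=2 J2=3
add link → L=7 J1=2 J2=3
R@4,6 dof=1 J1 → L=7 J1=3 J2=3
R@4,5 dof=1 J1 → L=7 J1=4 J2=3
add link → L=8 J1=4 J2=3
PS@0,6 dof=2 J2 → L=8 J1=4 J2=4
P@1,7 dof=1 J1 → L=8 J1=5 J2=4
R@0,7 dof=1 J1 → L=8 J1=6 J2=4
C@7,6 dof=2 J2 → L=8 J1=6 J2=5
M=3(L−1)−2J1−J2=3·7−2·6−5=4

M = 4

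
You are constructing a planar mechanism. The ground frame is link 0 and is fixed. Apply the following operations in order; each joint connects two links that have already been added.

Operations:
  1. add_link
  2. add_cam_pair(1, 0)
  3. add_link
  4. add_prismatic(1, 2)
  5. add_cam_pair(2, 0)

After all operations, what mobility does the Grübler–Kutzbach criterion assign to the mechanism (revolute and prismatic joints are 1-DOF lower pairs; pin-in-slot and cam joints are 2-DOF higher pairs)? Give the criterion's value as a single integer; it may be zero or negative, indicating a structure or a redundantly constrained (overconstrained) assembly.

link 0 = ground. State L|J1|J2 = 1|0|0
+link1  2|0|0
C(1,0) f=2→J2  2|0|1
+link2  3|0|1
P(1,2) f=1→J1  3|1|1
C(2,0) f=2→J2  3|1|2
M = 3(3−1)−2·1−2 = 6−2−2 = 2

M = 2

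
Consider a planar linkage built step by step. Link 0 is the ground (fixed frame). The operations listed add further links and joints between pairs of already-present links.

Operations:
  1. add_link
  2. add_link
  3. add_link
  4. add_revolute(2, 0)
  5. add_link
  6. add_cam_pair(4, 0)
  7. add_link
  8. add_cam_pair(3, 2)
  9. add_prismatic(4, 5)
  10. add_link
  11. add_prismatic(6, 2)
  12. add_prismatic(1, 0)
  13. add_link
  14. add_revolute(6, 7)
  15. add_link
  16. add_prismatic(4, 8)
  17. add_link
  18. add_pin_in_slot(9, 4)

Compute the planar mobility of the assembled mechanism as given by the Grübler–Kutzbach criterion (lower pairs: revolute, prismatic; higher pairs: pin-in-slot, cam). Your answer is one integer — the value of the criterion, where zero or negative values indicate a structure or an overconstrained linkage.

ground; <1,0,0>
#1 <2,0,0>
#2 <3,0,0>
#3 <4,0,0>
R:2↔0 J1 <4,1,0>
#4 <5,1,0>
C:4↔0 J2 <5,1,1>
#5 <6,1,1>
C:3↔2 J2 <6,1,2>
P:4↔5 J1 <6,2,2>
#6 <7,2,2>
P:6↔2 J1 <7,3,2>
P:1↔0 J1 <7,4,2>
#7 <8,4,2>
R:6↔7 J1 <8,5,2>
#8 <9,5,2>
P:4↔8 J1 <9,6,2>
#9 <10,6,2>
PS:9↔4 J2 <10,6,3>
3×9 − 2×6 − 1×3 = 12

M = 12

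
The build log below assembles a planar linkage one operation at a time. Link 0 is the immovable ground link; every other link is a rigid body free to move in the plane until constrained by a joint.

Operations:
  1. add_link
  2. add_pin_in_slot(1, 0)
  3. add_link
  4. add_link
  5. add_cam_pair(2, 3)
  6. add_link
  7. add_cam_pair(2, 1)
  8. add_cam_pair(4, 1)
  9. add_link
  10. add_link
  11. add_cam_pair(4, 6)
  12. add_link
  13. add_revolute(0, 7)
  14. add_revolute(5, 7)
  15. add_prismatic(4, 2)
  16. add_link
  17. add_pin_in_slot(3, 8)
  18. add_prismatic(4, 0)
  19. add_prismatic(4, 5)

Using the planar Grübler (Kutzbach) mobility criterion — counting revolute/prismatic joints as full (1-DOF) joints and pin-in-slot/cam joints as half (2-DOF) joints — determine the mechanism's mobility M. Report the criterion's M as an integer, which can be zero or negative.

M = 8

L=1 J1=0 J2=0
add link → L=2 J1=0 J2=0
PS@1,0 dof=2 J2 → L=2 J1=0 J2=1
add link → L=3 J1=0 J2=1
add link → L=4 J1=0 J2=1
C@2,3 dof=2 J2 → L=4 J1=0 J2=2
add link → L=5 J1=0 J2=2
C@2,1 dof=2 J2 → L=5 J1=0 J2=3
C@4,1 dof=2 J2 → L=5 J1=0 J2=4
add link → L=6 J1=0 J2=4
add link → L=7 J1=0 J2=4
C@4,6 dof=2 J2 → L=7 J1=0 J2=5
add link → L=8 J1=0 J2=5
R@0,7 dof=1 J1 → L=8 J1=1 J2=5
R@5,7 dof=1 J1 → L=8 J1=2 J2=5
P@4,2 dof=1 J1 → L=8 J1=3 J2=5
add link → L=9 J1=3 J2=5
PS@3,8 dof=2 J2 → L=9 J1=3 J2=6
P@4,0 dof=1 J1 → L=9 J1=4 J2=6
P@4,5 dof=1 J1 → L=9 J1=5 J2=6
M=3(L−1)−2J1−J2=3·8−2·5−6=8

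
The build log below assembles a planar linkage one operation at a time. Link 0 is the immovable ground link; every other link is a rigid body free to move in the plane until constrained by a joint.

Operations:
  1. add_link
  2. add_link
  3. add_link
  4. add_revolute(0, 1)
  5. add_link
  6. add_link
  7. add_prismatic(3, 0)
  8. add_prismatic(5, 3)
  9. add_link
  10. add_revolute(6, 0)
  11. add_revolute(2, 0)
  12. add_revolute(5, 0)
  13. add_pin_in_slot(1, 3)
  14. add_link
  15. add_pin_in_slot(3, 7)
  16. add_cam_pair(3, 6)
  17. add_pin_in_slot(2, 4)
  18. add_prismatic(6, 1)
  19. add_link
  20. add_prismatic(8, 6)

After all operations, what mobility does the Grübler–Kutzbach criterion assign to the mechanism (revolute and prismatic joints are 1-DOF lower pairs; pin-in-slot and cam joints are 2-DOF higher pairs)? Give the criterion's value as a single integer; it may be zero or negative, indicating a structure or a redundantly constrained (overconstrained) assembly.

[1;0;0] (link 0 is ground)
L+ [2;0;0]
L+ [3;0;0]
L+ [4;0;0]
R(0,1)∈J1 [4;1;0]
L+ [5;1;0]
L+ [6;1;0]
P(3,0)∈J1 [6;2;0]
P(5,3)∈J1 [6;3;0]
L+ [7;3;0]
R(6,0)∈J1 [7;4;0]
R(2,0)∈J1 [7;5;0]
R(5,0)∈J1 [7;6;0]
PS(1,3)∈J2 [7;6;1]
L+ [8;6;1]
PS(3,7)∈J2 [8;6;2]
C(3,6)∈J2 [8;6;3]
PS(2,4)∈J2 [8;6;4]
P(6,1)∈J1 [8;7;4]
L+ [9;7;4]
P(8,6)∈J1 [9;8;4]
mobility = 24 − 16 − 4 = 4

M = 4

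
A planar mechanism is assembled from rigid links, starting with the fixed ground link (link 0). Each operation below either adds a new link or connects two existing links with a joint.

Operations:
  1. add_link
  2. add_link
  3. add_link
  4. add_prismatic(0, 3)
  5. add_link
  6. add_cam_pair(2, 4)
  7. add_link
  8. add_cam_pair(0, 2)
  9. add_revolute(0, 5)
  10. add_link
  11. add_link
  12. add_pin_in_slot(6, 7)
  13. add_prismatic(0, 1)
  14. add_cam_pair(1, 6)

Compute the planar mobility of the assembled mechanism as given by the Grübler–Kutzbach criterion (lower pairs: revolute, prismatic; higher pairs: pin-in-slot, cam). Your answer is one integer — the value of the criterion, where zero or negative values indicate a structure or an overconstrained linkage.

M = 11

(L,J1,J2)=(1,0,0); link0 fixed
link1: (2,0,0)
link2: (3,0,0)
link3: (4,0,0)
P 0-3 [J1]: (4,1,0)
link4: (5,1,0)
C 2-4 [J2]: (5,1,1)
link5: (6,1,1)
C 0-2 [J2]: (6,1,2)
R 0-5 [J1]: (6,2,2)
link6: (7,2,2)
link7: (8,2,2)
PS 6-7 [J2]: (8,2,3)
P 0-1 [J1]: (8,3,3)
C 1-6 [J2]: (8,3,4)
Grübler: 3·7 − 2·3 − 4 = 11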